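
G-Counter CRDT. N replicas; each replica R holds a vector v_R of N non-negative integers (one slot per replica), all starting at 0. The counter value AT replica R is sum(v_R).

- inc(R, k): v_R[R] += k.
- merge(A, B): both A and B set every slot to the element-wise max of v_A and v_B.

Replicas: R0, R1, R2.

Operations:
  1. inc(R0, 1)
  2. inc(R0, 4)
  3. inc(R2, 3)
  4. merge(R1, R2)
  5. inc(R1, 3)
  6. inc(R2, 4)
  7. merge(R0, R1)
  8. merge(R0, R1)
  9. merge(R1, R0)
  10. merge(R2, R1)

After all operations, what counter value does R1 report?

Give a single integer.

Answer: 15

Derivation:
Op 1: inc R0 by 1 -> R0=(1,0,0) value=1
Op 2: inc R0 by 4 -> R0=(5,0,0) value=5
Op 3: inc R2 by 3 -> R2=(0,0,3) value=3
Op 4: merge R1<->R2 -> R1=(0,0,3) R2=(0,0,3)
Op 5: inc R1 by 3 -> R1=(0,3,3) value=6
Op 6: inc R2 by 4 -> R2=(0,0,7) value=7
Op 7: merge R0<->R1 -> R0=(5,3,3) R1=(5,3,3)
Op 8: merge R0<->R1 -> R0=(5,3,3) R1=(5,3,3)
Op 9: merge R1<->R0 -> R1=(5,3,3) R0=(5,3,3)
Op 10: merge R2<->R1 -> R2=(5,3,7) R1=(5,3,7)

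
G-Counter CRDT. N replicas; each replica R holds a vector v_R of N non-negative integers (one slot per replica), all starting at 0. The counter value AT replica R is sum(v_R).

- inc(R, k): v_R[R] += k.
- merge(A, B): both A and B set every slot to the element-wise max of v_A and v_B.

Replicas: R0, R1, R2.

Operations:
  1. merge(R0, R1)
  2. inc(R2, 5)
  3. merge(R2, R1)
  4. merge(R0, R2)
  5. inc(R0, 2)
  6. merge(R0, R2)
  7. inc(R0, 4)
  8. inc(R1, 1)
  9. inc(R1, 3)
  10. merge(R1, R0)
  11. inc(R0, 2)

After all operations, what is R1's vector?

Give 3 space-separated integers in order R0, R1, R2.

Op 1: merge R0<->R1 -> R0=(0,0,0) R1=(0,0,0)
Op 2: inc R2 by 5 -> R2=(0,0,5) value=5
Op 3: merge R2<->R1 -> R2=(0,0,5) R1=(0,0,5)
Op 4: merge R0<->R2 -> R0=(0,0,5) R2=(0,0,5)
Op 5: inc R0 by 2 -> R0=(2,0,5) value=7
Op 6: merge R0<->R2 -> R0=(2,0,5) R2=(2,0,5)
Op 7: inc R0 by 4 -> R0=(6,0,5) value=11
Op 8: inc R1 by 1 -> R1=(0,1,5) value=6
Op 9: inc R1 by 3 -> R1=(0,4,5) value=9
Op 10: merge R1<->R0 -> R1=(6,4,5) R0=(6,4,5)
Op 11: inc R0 by 2 -> R0=(8,4,5) value=17

Answer: 6 4 5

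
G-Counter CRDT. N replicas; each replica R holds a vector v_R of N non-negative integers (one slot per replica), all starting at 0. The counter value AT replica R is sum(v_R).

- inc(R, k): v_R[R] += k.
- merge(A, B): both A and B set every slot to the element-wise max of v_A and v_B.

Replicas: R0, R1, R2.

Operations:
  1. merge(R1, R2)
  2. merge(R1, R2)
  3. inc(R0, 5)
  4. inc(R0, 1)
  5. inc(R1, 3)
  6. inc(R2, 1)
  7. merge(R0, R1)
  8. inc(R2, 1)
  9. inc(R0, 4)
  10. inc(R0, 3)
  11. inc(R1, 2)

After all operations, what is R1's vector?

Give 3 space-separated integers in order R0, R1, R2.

Op 1: merge R1<->R2 -> R1=(0,0,0) R2=(0,0,0)
Op 2: merge R1<->R2 -> R1=(0,0,0) R2=(0,0,0)
Op 3: inc R0 by 5 -> R0=(5,0,0) value=5
Op 4: inc R0 by 1 -> R0=(6,0,0) value=6
Op 5: inc R1 by 3 -> R1=(0,3,0) value=3
Op 6: inc R2 by 1 -> R2=(0,0,1) value=1
Op 7: merge R0<->R1 -> R0=(6,3,0) R1=(6,3,0)
Op 8: inc R2 by 1 -> R2=(0,0,2) value=2
Op 9: inc R0 by 4 -> R0=(10,3,0) value=13
Op 10: inc R0 by 3 -> R0=(13,3,0) value=16
Op 11: inc R1 by 2 -> R1=(6,5,0) value=11

Answer: 6 5 0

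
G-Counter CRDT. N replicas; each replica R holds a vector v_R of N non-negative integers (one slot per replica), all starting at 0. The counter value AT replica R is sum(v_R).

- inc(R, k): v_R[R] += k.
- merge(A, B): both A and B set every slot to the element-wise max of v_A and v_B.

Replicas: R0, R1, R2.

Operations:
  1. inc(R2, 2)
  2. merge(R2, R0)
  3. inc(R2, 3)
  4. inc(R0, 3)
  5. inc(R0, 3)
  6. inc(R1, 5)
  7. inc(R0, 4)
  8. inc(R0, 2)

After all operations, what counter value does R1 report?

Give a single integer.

Op 1: inc R2 by 2 -> R2=(0,0,2) value=2
Op 2: merge R2<->R0 -> R2=(0,0,2) R0=(0,0,2)
Op 3: inc R2 by 3 -> R2=(0,0,5) value=5
Op 4: inc R0 by 3 -> R0=(3,0,2) value=5
Op 5: inc R0 by 3 -> R0=(6,0,2) value=8
Op 6: inc R1 by 5 -> R1=(0,5,0) value=5
Op 7: inc R0 by 4 -> R0=(10,0,2) value=12
Op 8: inc R0 by 2 -> R0=(12,0,2) value=14

Answer: 5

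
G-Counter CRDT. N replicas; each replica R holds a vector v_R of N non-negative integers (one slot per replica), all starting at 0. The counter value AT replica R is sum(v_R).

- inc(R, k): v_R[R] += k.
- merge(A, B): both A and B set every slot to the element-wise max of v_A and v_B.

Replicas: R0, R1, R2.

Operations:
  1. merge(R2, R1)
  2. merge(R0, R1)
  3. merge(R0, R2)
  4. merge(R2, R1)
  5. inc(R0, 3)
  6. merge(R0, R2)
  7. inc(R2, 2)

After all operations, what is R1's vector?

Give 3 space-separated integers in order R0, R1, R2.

Op 1: merge R2<->R1 -> R2=(0,0,0) R1=(0,0,0)
Op 2: merge R0<->R1 -> R0=(0,0,0) R1=(0,0,0)
Op 3: merge R0<->R2 -> R0=(0,0,0) R2=(0,0,0)
Op 4: merge R2<->R1 -> R2=(0,0,0) R1=(0,0,0)
Op 5: inc R0 by 3 -> R0=(3,0,0) value=3
Op 6: merge R0<->R2 -> R0=(3,0,0) R2=(3,0,0)
Op 7: inc R2 by 2 -> R2=(3,0,2) value=5

Answer: 0 0 0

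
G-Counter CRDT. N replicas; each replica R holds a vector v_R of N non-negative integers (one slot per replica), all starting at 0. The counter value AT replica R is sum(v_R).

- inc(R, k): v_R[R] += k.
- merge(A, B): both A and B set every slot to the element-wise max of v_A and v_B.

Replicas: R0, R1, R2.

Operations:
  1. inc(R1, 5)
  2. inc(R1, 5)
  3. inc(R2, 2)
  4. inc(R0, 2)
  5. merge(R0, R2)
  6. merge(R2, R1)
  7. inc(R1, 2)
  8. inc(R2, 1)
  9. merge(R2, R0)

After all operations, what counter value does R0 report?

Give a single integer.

Answer: 15

Derivation:
Op 1: inc R1 by 5 -> R1=(0,5,0) value=5
Op 2: inc R1 by 5 -> R1=(0,10,0) value=10
Op 3: inc R2 by 2 -> R2=(0,0,2) value=2
Op 4: inc R0 by 2 -> R0=(2,0,0) value=2
Op 5: merge R0<->R2 -> R0=(2,0,2) R2=(2,0,2)
Op 6: merge R2<->R1 -> R2=(2,10,2) R1=(2,10,2)
Op 7: inc R1 by 2 -> R1=(2,12,2) value=16
Op 8: inc R2 by 1 -> R2=(2,10,3) value=15
Op 9: merge R2<->R0 -> R2=(2,10,3) R0=(2,10,3)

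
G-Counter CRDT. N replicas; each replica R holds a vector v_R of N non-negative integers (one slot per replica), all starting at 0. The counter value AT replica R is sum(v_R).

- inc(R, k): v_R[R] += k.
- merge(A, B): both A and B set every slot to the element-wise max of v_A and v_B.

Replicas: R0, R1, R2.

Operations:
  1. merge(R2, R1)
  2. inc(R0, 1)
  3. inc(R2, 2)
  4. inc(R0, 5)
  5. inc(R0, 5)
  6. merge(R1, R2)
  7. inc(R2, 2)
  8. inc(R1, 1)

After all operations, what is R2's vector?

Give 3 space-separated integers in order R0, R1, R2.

Op 1: merge R2<->R1 -> R2=(0,0,0) R1=(0,0,0)
Op 2: inc R0 by 1 -> R0=(1,0,0) value=1
Op 3: inc R2 by 2 -> R2=(0,0,2) value=2
Op 4: inc R0 by 5 -> R0=(6,0,0) value=6
Op 5: inc R0 by 5 -> R0=(11,0,0) value=11
Op 6: merge R1<->R2 -> R1=(0,0,2) R2=(0,0,2)
Op 7: inc R2 by 2 -> R2=(0,0,4) value=4
Op 8: inc R1 by 1 -> R1=(0,1,2) value=3

Answer: 0 0 4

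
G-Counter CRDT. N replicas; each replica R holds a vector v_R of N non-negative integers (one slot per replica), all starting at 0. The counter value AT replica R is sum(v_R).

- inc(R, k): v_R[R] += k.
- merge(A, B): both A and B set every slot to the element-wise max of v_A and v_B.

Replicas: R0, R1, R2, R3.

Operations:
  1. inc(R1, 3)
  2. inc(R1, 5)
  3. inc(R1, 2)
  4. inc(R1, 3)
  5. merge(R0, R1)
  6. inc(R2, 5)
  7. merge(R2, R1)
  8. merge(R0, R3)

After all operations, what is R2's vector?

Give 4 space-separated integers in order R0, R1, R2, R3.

Answer: 0 13 5 0

Derivation:
Op 1: inc R1 by 3 -> R1=(0,3,0,0) value=3
Op 2: inc R1 by 5 -> R1=(0,8,0,0) value=8
Op 3: inc R1 by 2 -> R1=(0,10,0,0) value=10
Op 4: inc R1 by 3 -> R1=(0,13,0,0) value=13
Op 5: merge R0<->R1 -> R0=(0,13,0,0) R1=(0,13,0,0)
Op 6: inc R2 by 5 -> R2=(0,0,5,0) value=5
Op 7: merge R2<->R1 -> R2=(0,13,5,0) R1=(0,13,5,0)
Op 8: merge R0<->R3 -> R0=(0,13,0,0) R3=(0,13,0,0)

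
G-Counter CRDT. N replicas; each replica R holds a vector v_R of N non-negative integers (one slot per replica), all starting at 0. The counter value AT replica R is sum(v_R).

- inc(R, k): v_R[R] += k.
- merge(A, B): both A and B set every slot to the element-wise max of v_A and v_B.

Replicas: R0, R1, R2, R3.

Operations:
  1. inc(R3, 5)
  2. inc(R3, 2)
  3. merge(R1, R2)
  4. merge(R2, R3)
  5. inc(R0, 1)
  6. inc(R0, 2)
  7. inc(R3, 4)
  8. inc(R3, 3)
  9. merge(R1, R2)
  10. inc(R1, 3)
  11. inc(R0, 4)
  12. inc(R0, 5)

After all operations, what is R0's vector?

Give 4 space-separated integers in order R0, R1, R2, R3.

Answer: 12 0 0 0

Derivation:
Op 1: inc R3 by 5 -> R3=(0,0,0,5) value=5
Op 2: inc R3 by 2 -> R3=(0,0,0,7) value=7
Op 3: merge R1<->R2 -> R1=(0,0,0,0) R2=(0,0,0,0)
Op 4: merge R2<->R3 -> R2=(0,0,0,7) R3=(0,0,0,7)
Op 5: inc R0 by 1 -> R0=(1,0,0,0) value=1
Op 6: inc R0 by 2 -> R0=(3,0,0,0) value=3
Op 7: inc R3 by 4 -> R3=(0,0,0,11) value=11
Op 8: inc R3 by 3 -> R3=(0,0,0,14) value=14
Op 9: merge R1<->R2 -> R1=(0,0,0,7) R2=(0,0,0,7)
Op 10: inc R1 by 3 -> R1=(0,3,0,7) value=10
Op 11: inc R0 by 4 -> R0=(7,0,0,0) value=7
Op 12: inc R0 by 5 -> R0=(12,0,0,0) value=12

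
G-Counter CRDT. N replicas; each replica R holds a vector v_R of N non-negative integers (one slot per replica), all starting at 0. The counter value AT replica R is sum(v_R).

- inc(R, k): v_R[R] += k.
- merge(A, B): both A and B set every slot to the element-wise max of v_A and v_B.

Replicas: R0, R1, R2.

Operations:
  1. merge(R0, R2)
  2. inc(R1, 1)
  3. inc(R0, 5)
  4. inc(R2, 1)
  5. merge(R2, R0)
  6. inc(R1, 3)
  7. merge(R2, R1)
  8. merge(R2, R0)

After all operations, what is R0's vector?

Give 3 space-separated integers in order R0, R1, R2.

Answer: 5 4 1

Derivation:
Op 1: merge R0<->R2 -> R0=(0,0,0) R2=(0,0,0)
Op 2: inc R1 by 1 -> R1=(0,1,0) value=1
Op 3: inc R0 by 5 -> R0=(5,0,0) value=5
Op 4: inc R2 by 1 -> R2=(0,0,1) value=1
Op 5: merge R2<->R0 -> R2=(5,0,1) R0=(5,0,1)
Op 6: inc R1 by 3 -> R1=(0,4,0) value=4
Op 7: merge R2<->R1 -> R2=(5,4,1) R1=(5,4,1)
Op 8: merge R2<->R0 -> R2=(5,4,1) R0=(5,4,1)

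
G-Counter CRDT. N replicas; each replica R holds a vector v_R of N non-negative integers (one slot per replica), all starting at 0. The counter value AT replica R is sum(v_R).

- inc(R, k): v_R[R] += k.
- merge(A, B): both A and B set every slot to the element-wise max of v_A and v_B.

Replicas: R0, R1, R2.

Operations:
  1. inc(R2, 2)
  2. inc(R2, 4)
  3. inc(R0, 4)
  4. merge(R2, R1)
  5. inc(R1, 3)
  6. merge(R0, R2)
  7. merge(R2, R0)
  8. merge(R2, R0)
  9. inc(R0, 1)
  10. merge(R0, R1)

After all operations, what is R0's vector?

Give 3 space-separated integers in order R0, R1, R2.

Answer: 5 3 6

Derivation:
Op 1: inc R2 by 2 -> R2=(0,0,2) value=2
Op 2: inc R2 by 4 -> R2=(0,0,6) value=6
Op 3: inc R0 by 4 -> R0=(4,0,0) value=4
Op 4: merge R2<->R1 -> R2=(0,0,6) R1=(0,0,6)
Op 5: inc R1 by 3 -> R1=(0,3,6) value=9
Op 6: merge R0<->R2 -> R0=(4,0,6) R2=(4,0,6)
Op 7: merge R2<->R0 -> R2=(4,0,6) R0=(4,0,6)
Op 8: merge R2<->R0 -> R2=(4,0,6) R0=(4,0,6)
Op 9: inc R0 by 1 -> R0=(5,0,6) value=11
Op 10: merge R0<->R1 -> R0=(5,3,6) R1=(5,3,6)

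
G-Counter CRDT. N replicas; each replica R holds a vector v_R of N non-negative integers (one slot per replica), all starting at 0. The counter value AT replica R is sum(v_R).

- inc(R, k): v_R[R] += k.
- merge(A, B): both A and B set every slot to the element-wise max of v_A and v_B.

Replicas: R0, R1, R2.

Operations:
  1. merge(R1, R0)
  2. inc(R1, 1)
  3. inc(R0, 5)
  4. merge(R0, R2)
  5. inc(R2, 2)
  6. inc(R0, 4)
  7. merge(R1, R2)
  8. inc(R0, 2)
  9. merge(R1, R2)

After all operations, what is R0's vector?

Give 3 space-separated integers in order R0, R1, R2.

Answer: 11 0 0

Derivation:
Op 1: merge R1<->R0 -> R1=(0,0,0) R0=(0,0,0)
Op 2: inc R1 by 1 -> R1=(0,1,0) value=1
Op 3: inc R0 by 5 -> R0=(5,0,0) value=5
Op 4: merge R0<->R2 -> R0=(5,0,0) R2=(5,0,0)
Op 5: inc R2 by 2 -> R2=(5,0,2) value=7
Op 6: inc R0 by 4 -> R0=(9,0,0) value=9
Op 7: merge R1<->R2 -> R1=(5,1,2) R2=(5,1,2)
Op 8: inc R0 by 2 -> R0=(11,0,0) value=11
Op 9: merge R1<->R2 -> R1=(5,1,2) R2=(5,1,2)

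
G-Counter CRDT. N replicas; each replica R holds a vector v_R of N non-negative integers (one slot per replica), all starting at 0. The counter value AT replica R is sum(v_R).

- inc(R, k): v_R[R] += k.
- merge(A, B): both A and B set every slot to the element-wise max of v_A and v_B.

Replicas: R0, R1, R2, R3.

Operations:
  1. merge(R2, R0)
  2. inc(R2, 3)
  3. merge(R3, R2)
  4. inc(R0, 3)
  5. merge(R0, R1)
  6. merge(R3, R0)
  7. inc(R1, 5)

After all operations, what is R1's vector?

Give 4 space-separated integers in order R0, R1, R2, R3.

Answer: 3 5 0 0

Derivation:
Op 1: merge R2<->R0 -> R2=(0,0,0,0) R0=(0,0,0,0)
Op 2: inc R2 by 3 -> R2=(0,0,3,0) value=3
Op 3: merge R3<->R2 -> R3=(0,0,3,0) R2=(0,0,3,0)
Op 4: inc R0 by 3 -> R0=(3,0,0,0) value=3
Op 5: merge R0<->R1 -> R0=(3,0,0,0) R1=(3,0,0,0)
Op 6: merge R3<->R0 -> R3=(3,0,3,0) R0=(3,0,3,0)
Op 7: inc R1 by 5 -> R1=(3,5,0,0) value=8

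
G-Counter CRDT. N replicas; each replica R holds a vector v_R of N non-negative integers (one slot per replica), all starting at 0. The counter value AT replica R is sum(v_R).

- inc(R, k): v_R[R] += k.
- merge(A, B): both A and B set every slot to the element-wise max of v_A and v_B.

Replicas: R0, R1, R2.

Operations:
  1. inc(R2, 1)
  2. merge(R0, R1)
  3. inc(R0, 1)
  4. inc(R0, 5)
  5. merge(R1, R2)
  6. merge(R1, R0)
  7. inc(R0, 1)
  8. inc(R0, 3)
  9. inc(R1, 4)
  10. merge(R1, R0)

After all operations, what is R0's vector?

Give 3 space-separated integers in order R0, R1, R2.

Answer: 10 4 1

Derivation:
Op 1: inc R2 by 1 -> R2=(0,0,1) value=1
Op 2: merge R0<->R1 -> R0=(0,0,0) R1=(0,0,0)
Op 3: inc R0 by 1 -> R0=(1,0,0) value=1
Op 4: inc R0 by 5 -> R0=(6,0,0) value=6
Op 5: merge R1<->R2 -> R1=(0,0,1) R2=(0,0,1)
Op 6: merge R1<->R0 -> R1=(6,0,1) R0=(6,0,1)
Op 7: inc R0 by 1 -> R0=(7,0,1) value=8
Op 8: inc R0 by 3 -> R0=(10,0,1) value=11
Op 9: inc R1 by 4 -> R1=(6,4,1) value=11
Op 10: merge R1<->R0 -> R1=(10,4,1) R0=(10,4,1)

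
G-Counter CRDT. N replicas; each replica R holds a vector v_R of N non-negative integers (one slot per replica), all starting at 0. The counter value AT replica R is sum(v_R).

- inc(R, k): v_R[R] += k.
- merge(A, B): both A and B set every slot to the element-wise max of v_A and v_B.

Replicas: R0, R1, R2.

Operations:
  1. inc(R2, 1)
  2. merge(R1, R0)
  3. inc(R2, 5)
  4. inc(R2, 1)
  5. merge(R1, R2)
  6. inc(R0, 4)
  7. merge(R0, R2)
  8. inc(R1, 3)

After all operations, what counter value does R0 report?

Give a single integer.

Op 1: inc R2 by 1 -> R2=(0,0,1) value=1
Op 2: merge R1<->R0 -> R1=(0,0,0) R0=(0,0,0)
Op 3: inc R2 by 5 -> R2=(0,0,6) value=6
Op 4: inc R2 by 1 -> R2=(0,0,7) value=7
Op 5: merge R1<->R2 -> R1=(0,0,7) R2=(0,0,7)
Op 6: inc R0 by 4 -> R0=(4,0,0) value=4
Op 7: merge R0<->R2 -> R0=(4,0,7) R2=(4,0,7)
Op 8: inc R1 by 3 -> R1=(0,3,7) value=10

Answer: 11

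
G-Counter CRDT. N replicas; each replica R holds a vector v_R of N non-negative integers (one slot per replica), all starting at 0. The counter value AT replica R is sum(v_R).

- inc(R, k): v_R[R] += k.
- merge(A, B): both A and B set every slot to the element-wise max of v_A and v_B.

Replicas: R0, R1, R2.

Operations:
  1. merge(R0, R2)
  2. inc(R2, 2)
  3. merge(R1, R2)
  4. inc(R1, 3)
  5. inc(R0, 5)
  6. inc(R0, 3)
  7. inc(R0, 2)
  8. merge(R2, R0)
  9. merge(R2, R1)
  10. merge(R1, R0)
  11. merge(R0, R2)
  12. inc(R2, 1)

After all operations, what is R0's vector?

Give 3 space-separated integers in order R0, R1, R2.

Op 1: merge R0<->R2 -> R0=(0,0,0) R2=(0,0,0)
Op 2: inc R2 by 2 -> R2=(0,0,2) value=2
Op 3: merge R1<->R2 -> R1=(0,0,2) R2=(0,0,2)
Op 4: inc R1 by 3 -> R1=(0,3,2) value=5
Op 5: inc R0 by 5 -> R0=(5,0,0) value=5
Op 6: inc R0 by 3 -> R0=(8,0,0) value=8
Op 7: inc R0 by 2 -> R0=(10,0,0) value=10
Op 8: merge R2<->R0 -> R2=(10,0,2) R0=(10,0,2)
Op 9: merge R2<->R1 -> R2=(10,3,2) R1=(10,3,2)
Op 10: merge R1<->R0 -> R1=(10,3,2) R0=(10,3,2)
Op 11: merge R0<->R2 -> R0=(10,3,2) R2=(10,3,2)
Op 12: inc R2 by 1 -> R2=(10,3,3) value=16

Answer: 10 3 2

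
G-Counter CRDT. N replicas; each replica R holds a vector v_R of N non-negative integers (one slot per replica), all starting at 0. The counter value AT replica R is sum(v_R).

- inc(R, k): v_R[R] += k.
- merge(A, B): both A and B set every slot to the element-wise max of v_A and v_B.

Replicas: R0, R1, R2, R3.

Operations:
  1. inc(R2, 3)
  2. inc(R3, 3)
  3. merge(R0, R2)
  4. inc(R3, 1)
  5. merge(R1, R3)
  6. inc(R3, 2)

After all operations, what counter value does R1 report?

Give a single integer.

Op 1: inc R2 by 3 -> R2=(0,0,3,0) value=3
Op 2: inc R3 by 3 -> R3=(0,0,0,3) value=3
Op 3: merge R0<->R2 -> R0=(0,0,3,0) R2=(0,0,3,0)
Op 4: inc R3 by 1 -> R3=(0,0,0,4) value=4
Op 5: merge R1<->R3 -> R1=(0,0,0,4) R3=(0,0,0,4)
Op 6: inc R3 by 2 -> R3=(0,0,0,6) value=6

Answer: 4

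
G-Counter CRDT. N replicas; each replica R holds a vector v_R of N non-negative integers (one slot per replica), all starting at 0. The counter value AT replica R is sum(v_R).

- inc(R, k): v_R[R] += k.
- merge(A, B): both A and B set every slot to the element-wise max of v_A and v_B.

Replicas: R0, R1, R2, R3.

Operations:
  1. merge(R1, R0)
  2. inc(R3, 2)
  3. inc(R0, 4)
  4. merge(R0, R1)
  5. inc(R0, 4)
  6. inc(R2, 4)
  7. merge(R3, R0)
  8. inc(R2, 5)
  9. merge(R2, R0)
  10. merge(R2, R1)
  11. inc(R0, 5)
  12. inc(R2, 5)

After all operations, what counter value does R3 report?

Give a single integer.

Answer: 10

Derivation:
Op 1: merge R1<->R0 -> R1=(0,0,0,0) R0=(0,0,0,0)
Op 2: inc R3 by 2 -> R3=(0,0,0,2) value=2
Op 3: inc R0 by 4 -> R0=(4,0,0,0) value=4
Op 4: merge R0<->R1 -> R0=(4,0,0,0) R1=(4,0,0,0)
Op 5: inc R0 by 4 -> R0=(8,0,0,0) value=8
Op 6: inc R2 by 4 -> R2=(0,0,4,0) value=4
Op 7: merge R3<->R0 -> R3=(8,0,0,2) R0=(8,0,0,2)
Op 8: inc R2 by 5 -> R2=(0,0,9,0) value=9
Op 9: merge R2<->R0 -> R2=(8,0,9,2) R0=(8,0,9,2)
Op 10: merge R2<->R1 -> R2=(8,0,9,2) R1=(8,0,9,2)
Op 11: inc R0 by 5 -> R0=(13,0,9,2) value=24
Op 12: inc R2 by 5 -> R2=(8,0,14,2) value=24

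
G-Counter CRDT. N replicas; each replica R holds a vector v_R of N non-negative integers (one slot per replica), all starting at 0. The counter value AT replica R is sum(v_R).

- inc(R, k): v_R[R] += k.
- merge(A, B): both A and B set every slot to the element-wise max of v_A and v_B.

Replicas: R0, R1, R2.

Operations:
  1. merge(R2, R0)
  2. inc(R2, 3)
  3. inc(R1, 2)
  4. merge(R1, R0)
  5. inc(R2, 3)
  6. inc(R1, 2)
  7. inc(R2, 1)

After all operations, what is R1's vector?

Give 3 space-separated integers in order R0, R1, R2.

Op 1: merge R2<->R0 -> R2=(0,0,0) R0=(0,0,0)
Op 2: inc R2 by 3 -> R2=(0,0,3) value=3
Op 3: inc R1 by 2 -> R1=(0,2,0) value=2
Op 4: merge R1<->R0 -> R1=(0,2,0) R0=(0,2,0)
Op 5: inc R2 by 3 -> R2=(0,0,6) value=6
Op 6: inc R1 by 2 -> R1=(0,4,0) value=4
Op 7: inc R2 by 1 -> R2=(0,0,7) value=7

Answer: 0 4 0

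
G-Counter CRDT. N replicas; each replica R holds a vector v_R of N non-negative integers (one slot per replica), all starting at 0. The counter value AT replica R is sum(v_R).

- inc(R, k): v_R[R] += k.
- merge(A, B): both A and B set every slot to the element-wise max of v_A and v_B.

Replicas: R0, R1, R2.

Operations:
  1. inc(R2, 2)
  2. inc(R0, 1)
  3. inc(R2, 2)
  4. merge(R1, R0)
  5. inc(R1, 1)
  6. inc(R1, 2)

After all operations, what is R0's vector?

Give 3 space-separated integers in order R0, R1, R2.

Op 1: inc R2 by 2 -> R2=(0,0,2) value=2
Op 2: inc R0 by 1 -> R0=(1,0,0) value=1
Op 3: inc R2 by 2 -> R2=(0,0,4) value=4
Op 4: merge R1<->R0 -> R1=(1,0,0) R0=(1,0,0)
Op 5: inc R1 by 1 -> R1=(1,1,0) value=2
Op 6: inc R1 by 2 -> R1=(1,3,0) value=4

Answer: 1 0 0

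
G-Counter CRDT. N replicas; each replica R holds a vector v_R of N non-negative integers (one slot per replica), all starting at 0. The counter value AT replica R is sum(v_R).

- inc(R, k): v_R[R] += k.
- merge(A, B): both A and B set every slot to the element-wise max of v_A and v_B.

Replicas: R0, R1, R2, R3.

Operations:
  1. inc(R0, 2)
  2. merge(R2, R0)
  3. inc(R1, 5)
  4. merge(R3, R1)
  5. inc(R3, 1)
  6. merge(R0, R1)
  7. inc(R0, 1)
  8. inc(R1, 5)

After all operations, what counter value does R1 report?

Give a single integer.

Op 1: inc R0 by 2 -> R0=(2,0,0,0) value=2
Op 2: merge R2<->R0 -> R2=(2,0,0,0) R0=(2,0,0,0)
Op 3: inc R1 by 5 -> R1=(0,5,0,0) value=5
Op 4: merge R3<->R1 -> R3=(0,5,0,0) R1=(0,5,0,0)
Op 5: inc R3 by 1 -> R3=(0,5,0,1) value=6
Op 6: merge R0<->R1 -> R0=(2,5,0,0) R1=(2,5,0,0)
Op 7: inc R0 by 1 -> R0=(3,5,0,0) value=8
Op 8: inc R1 by 5 -> R1=(2,10,0,0) value=12

Answer: 12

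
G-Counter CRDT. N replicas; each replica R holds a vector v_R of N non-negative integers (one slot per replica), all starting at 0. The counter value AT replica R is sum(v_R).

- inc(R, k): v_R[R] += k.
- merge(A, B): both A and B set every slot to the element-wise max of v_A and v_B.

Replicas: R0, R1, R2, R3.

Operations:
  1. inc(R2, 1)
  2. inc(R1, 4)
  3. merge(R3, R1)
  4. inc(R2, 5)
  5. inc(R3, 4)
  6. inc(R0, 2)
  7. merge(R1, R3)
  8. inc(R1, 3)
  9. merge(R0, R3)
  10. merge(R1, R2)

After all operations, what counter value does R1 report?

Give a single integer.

Op 1: inc R2 by 1 -> R2=(0,0,1,0) value=1
Op 2: inc R1 by 4 -> R1=(0,4,0,0) value=4
Op 3: merge R3<->R1 -> R3=(0,4,0,0) R1=(0,4,0,0)
Op 4: inc R2 by 5 -> R2=(0,0,6,0) value=6
Op 5: inc R3 by 4 -> R3=(0,4,0,4) value=8
Op 6: inc R0 by 2 -> R0=(2,0,0,0) value=2
Op 7: merge R1<->R3 -> R1=(0,4,0,4) R3=(0,4,0,4)
Op 8: inc R1 by 3 -> R1=(0,7,0,4) value=11
Op 9: merge R0<->R3 -> R0=(2,4,0,4) R3=(2,4,0,4)
Op 10: merge R1<->R2 -> R1=(0,7,6,4) R2=(0,7,6,4)

Answer: 17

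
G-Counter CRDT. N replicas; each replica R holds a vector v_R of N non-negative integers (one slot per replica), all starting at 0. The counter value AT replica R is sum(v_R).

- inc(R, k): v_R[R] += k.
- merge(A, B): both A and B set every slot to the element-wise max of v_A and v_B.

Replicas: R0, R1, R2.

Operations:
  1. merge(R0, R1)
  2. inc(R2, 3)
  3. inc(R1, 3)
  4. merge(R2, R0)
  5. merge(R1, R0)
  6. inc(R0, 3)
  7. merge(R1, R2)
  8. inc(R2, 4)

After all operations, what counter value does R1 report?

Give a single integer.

Op 1: merge R0<->R1 -> R0=(0,0,0) R1=(0,0,0)
Op 2: inc R2 by 3 -> R2=(0,0,3) value=3
Op 3: inc R1 by 3 -> R1=(0,3,0) value=3
Op 4: merge R2<->R0 -> R2=(0,0,3) R0=(0,0,3)
Op 5: merge R1<->R0 -> R1=(0,3,3) R0=(0,3,3)
Op 6: inc R0 by 3 -> R0=(3,3,3) value=9
Op 7: merge R1<->R2 -> R1=(0,3,3) R2=(0,3,3)
Op 8: inc R2 by 4 -> R2=(0,3,7) value=10

Answer: 6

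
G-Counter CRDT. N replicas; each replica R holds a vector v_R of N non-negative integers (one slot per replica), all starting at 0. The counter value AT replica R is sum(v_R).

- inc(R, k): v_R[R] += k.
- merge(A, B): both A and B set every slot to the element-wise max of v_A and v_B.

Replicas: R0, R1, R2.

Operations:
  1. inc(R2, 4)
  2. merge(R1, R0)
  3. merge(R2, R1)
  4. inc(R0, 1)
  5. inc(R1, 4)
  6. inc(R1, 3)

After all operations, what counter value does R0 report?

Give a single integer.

Op 1: inc R2 by 4 -> R2=(0,0,4) value=4
Op 2: merge R1<->R0 -> R1=(0,0,0) R0=(0,0,0)
Op 3: merge R2<->R1 -> R2=(0,0,4) R1=(0,0,4)
Op 4: inc R0 by 1 -> R0=(1,0,0) value=1
Op 5: inc R1 by 4 -> R1=(0,4,4) value=8
Op 6: inc R1 by 3 -> R1=(0,7,4) value=11

Answer: 1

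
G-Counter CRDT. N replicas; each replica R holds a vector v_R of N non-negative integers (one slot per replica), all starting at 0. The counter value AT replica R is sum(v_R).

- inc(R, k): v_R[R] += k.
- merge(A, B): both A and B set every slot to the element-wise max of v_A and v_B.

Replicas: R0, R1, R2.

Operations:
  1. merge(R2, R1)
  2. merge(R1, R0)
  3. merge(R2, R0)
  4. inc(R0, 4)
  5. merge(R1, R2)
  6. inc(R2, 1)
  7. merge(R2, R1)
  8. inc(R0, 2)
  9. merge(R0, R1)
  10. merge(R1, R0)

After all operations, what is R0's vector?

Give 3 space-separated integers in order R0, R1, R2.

Op 1: merge R2<->R1 -> R2=(0,0,0) R1=(0,0,0)
Op 2: merge R1<->R0 -> R1=(0,0,0) R0=(0,0,0)
Op 3: merge R2<->R0 -> R2=(0,0,0) R0=(0,0,0)
Op 4: inc R0 by 4 -> R0=(4,0,0) value=4
Op 5: merge R1<->R2 -> R1=(0,0,0) R2=(0,0,0)
Op 6: inc R2 by 1 -> R2=(0,0,1) value=1
Op 7: merge R2<->R1 -> R2=(0,0,1) R1=(0,0,1)
Op 8: inc R0 by 2 -> R0=(6,0,0) value=6
Op 9: merge R0<->R1 -> R0=(6,0,1) R1=(6,0,1)
Op 10: merge R1<->R0 -> R1=(6,0,1) R0=(6,0,1)

Answer: 6 0 1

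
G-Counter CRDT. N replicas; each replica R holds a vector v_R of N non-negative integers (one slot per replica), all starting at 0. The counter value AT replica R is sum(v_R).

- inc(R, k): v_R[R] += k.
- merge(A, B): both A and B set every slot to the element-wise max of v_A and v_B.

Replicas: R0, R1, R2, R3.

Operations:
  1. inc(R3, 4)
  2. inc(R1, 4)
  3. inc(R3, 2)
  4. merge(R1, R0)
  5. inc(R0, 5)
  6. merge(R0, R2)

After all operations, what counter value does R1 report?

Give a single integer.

Op 1: inc R3 by 4 -> R3=(0,0,0,4) value=4
Op 2: inc R1 by 4 -> R1=(0,4,0,0) value=4
Op 3: inc R3 by 2 -> R3=(0,0,0,6) value=6
Op 4: merge R1<->R0 -> R1=(0,4,0,0) R0=(0,4,0,0)
Op 5: inc R0 by 5 -> R0=(5,4,0,0) value=9
Op 6: merge R0<->R2 -> R0=(5,4,0,0) R2=(5,4,0,0)

Answer: 4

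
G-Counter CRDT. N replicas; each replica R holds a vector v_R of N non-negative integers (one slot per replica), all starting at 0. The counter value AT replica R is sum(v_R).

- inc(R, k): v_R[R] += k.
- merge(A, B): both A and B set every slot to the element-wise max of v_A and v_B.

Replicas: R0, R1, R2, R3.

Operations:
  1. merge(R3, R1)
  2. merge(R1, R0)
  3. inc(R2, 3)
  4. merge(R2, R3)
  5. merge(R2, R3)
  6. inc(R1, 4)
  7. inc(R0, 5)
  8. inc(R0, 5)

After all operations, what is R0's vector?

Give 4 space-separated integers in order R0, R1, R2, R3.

Op 1: merge R3<->R1 -> R3=(0,0,0,0) R1=(0,0,0,0)
Op 2: merge R1<->R0 -> R1=(0,0,0,0) R0=(0,0,0,0)
Op 3: inc R2 by 3 -> R2=(0,0,3,0) value=3
Op 4: merge R2<->R3 -> R2=(0,0,3,0) R3=(0,0,3,0)
Op 5: merge R2<->R3 -> R2=(0,0,3,0) R3=(0,0,3,0)
Op 6: inc R1 by 4 -> R1=(0,4,0,0) value=4
Op 7: inc R0 by 5 -> R0=(5,0,0,0) value=5
Op 8: inc R0 by 5 -> R0=(10,0,0,0) value=10

Answer: 10 0 0 0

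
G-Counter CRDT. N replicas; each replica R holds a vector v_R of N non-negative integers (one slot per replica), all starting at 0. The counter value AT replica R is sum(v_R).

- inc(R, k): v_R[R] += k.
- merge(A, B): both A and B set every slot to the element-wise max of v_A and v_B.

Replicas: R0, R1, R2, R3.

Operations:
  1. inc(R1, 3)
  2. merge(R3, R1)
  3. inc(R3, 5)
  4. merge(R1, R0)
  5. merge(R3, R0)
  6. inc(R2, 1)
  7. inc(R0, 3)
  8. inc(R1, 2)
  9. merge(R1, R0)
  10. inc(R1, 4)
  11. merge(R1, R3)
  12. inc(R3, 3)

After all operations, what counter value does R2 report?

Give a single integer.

Op 1: inc R1 by 3 -> R1=(0,3,0,0) value=3
Op 2: merge R3<->R1 -> R3=(0,3,0,0) R1=(0,3,0,0)
Op 3: inc R3 by 5 -> R3=(0,3,0,5) value=8
Op 4: merge R1<->R0 -> R1=(0,3,0,0) R0=(0,3,0,0)
Op 5: merge R3<->R0 -> R3=(0,3,0,5) R0=(0,3,0,5)
Op 6: inc R2 by 1 -> R2=(0,0,1,0) value=1
Op 7: inc R0 by 3 -> R0=(3,3,0,5) value=11
Op 8: inc R1 by 2 -> R1=(0,5,0,0) value=5
Op 9: merge R1<->R0 -> R1=(3,5,0,5) R0=(3,5,0,5)
Op 10: inc R1 by 4 -> R1=(3,9,0,5) value=17
Op 11: merge R1<->R3 -> R1=(3,9,0,5) R3=(3,9,0,5)
Op 12: inc R3 by 3 -> R3=(3,9,0,8) value=20

Answer: 1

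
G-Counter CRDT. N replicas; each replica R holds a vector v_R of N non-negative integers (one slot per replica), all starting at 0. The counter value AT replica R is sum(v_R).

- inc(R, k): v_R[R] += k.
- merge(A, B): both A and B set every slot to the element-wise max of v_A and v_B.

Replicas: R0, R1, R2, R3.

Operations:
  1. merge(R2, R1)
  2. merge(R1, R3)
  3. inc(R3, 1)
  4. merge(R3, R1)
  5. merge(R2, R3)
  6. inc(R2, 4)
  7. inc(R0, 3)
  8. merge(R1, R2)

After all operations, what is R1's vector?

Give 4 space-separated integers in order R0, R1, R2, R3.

Answer: 0 0 4 1

Derivation:
Op 1: merge R2<->R1 -> R2=(0,0,0,0) R1=(0,0,0,0)
Op 2: merge R1<->R3 -> R1=(0,0,0,0) R3=(0,0,0,0)
Op 3: inc R3 by 1 -> R3=(0,0,0,1) value=1
Op 4: merge R3<->R1 -> R3=(0,0,0,1) R1=(0,0,0,1)
Op 5: merge R2<->R3 -> R2=(0,0,0,1) R3=(0,0,0,1)
Op 6: inc R2 by 4 -> R2=(0,0,4,1) value=5
Op 7: inc R0 by 3 -> R0=(3,0,0,0) value=3
Op 8: merge R1<->R2 -> R1=(0,0,4,1) R2=(0,0,4,1)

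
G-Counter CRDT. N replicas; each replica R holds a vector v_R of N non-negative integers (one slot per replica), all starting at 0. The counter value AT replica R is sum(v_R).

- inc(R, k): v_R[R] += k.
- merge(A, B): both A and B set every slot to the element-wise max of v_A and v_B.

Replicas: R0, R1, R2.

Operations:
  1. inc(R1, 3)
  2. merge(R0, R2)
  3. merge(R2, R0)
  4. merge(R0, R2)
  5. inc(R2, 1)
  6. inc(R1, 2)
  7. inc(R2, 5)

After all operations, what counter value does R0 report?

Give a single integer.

Answer: 0

Derivation:
Op 1: inc R1 by 3 -> R1=(0,3,0) value=3
Op 2: merge R0<->R2 -> R0=(0,0,0) R2=(0,0,0)
Op 3: merge R2<->R0 -> R2=(0,0,0) R0=(0,0,0)
Op 4: merge R0<->R2 -> R0=(0,0,0) R2=(0,0,0)
Op 5: inc R2 by 1 -> R2=(0,0,1) value=1
Op 6: inc R1 by 2 -> R1=(0,5,0) value=5
Op 7: inc R2 by 5 -> R2=(0,0,6) value=6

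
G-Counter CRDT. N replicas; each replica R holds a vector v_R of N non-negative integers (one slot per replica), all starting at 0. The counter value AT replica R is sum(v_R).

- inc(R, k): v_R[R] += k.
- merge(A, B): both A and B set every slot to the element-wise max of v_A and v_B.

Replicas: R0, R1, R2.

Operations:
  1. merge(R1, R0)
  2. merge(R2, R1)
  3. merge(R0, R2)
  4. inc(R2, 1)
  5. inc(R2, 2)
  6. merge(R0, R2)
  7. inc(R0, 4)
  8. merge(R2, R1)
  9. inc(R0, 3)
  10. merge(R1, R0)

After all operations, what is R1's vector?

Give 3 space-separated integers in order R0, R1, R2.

Op 1: merge R1<->R0 -> R1=(0,0,0) R0=(0,0,0)
Op 2: merge R2<->R1 -> R2=(0,0,0) R1=(0,0,0)
Op 3: merge R0<->R2 -> R0=(0,0,0) R2=(0,0,0)
Op 4: inc R2 by 1 -> R2=(0,0,1) value=1
Op 5: inc R2 by 2 -> R2=(0,0,3) value=3
Op 6: merge R0<->R2 -> R0=(0,0,3) R2=(0,0,3)
Op 7: inc R0 by 4 -> R0=(4,0,3) value=7
Op 8: merge R2<->R1 -> R2=(0,0,3) R1=(0,0,3)
Op 9: inc R0 by 3 -> R0=(7,0,3) value=10
Op 10: merge R1<->R0 -> R1=(7,0,3) R0=(7,0,3)

Answer: 7 0 3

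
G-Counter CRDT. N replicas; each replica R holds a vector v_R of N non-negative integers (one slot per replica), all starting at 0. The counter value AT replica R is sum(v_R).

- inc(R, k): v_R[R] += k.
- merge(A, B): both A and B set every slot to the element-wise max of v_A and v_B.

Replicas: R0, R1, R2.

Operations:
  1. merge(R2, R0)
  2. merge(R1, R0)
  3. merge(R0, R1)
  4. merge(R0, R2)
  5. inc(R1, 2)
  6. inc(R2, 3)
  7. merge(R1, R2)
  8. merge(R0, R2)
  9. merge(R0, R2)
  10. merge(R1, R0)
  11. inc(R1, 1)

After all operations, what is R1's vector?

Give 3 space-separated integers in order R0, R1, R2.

Answer: 0 3 3

Derivation:
Op 1: merge R2<->R0 -> R2=(0,0,0) R0=(0,0,0)
Op 2: merge R1<->R0 -> R1=(0,0,0) R0=(0,0,0)
Op 3: merge R0<->R1 -> R0=(0,0,0) R1=(0,0,0)
Op 4: merge R0<->R2 -> R0=(0,0,0) R2=(0,0,0)
Op 5: inc R1 by 2 -> R1=(0,2,0) value=2
Op 6: inc R2 by 3 -> R2=(0,0,3) value=3
Op 7: merge R1<->R2 -> R1=(0,2,3) R2=(0,2,3)
Op 8: merge R0<->R2 -> R0=(0,2,3) R2=(0,2,3)
Op 9: merge R0<->R2 -> R0=(0,2,3) R2=(0,2,3)
Op 10: merge R1<->R0 -> R1=(0,2,3) R0=(0,2,3)
Op 11: inc R1 by 1 -> R1=(0,3,3) value=6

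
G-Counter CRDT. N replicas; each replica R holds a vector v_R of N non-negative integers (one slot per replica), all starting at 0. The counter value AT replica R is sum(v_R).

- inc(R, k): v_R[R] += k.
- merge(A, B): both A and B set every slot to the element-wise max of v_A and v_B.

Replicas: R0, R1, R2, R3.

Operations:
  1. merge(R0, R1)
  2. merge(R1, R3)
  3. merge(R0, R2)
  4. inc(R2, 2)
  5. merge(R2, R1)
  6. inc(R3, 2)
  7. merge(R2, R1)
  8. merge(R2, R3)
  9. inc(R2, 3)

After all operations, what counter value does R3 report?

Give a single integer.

Op 1: merge R0<->R1 -> R0=(0,0,0,0) R1=(0,0,0,0)
Op 2: merge R1<->R3 -> R1=(0,0,0,0) R3=(0,0,0,0)
Op 3: merge R0<->R2 -> R0=(0,0,0,0) R2=(0,0,0,0)
Op 4: inc R2 by 2 -> R2=(0,0,2,0) value=2
Op 5: merge R2<->R1 -> R2=(0,0,2,0) R1=(0,0,2,0)
Op 6: inc R3 by 2 -> R3=(0,0,0,2) value=2
Op 7: merge R2<->R1 -> R2=(0,0,2,0) R1=(0,0,2,0)
Op 8: merge R2<->R3 -> R2=(0,0,2,2) R3=(0,0,2,2)
Op 9: inc R2 by 3 -> R2=(0,0,5,2) value=7

Answer: 4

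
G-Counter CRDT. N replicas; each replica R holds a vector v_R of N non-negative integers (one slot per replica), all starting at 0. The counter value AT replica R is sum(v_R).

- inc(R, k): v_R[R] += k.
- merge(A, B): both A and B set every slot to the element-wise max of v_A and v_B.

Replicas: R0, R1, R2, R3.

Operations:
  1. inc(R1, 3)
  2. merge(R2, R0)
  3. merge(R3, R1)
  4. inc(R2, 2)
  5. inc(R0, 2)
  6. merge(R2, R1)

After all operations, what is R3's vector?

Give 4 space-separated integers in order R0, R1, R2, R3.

Op 1: inc R1 by 3 -> R1=(0,3,0,0) value=3
Op 2: merge R2<->R0 -> R2=(0,0,0,0) R0=(0,0,0,0)
Op 3: merge R3<->R1 -> R3=(0,3,0,0) R1=(0,3,0,0)
Op 4: inc R2 by 2 -> R2=(0,0,2,0) value=2
Op 5: inc R0 by 2 -> R0=(2,0,0,0) value=2
Op 6: merge R2<->R1 -> R2=(0,3,2,0) R1=(0,3,2,0)

Answer: 0 3 0 0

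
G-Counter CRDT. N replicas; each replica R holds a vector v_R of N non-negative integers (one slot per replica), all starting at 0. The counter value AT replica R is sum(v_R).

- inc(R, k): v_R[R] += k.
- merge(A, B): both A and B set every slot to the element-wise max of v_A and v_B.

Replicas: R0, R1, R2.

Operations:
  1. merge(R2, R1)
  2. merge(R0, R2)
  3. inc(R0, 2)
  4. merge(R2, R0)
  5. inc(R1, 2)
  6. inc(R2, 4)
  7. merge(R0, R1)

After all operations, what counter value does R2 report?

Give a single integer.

Answer: 6

Derivation:
Op 1: merge R2<->R1 -> R2=(0,0,0) R1=(0,0,0)
Op 2: merge R0<->R2 -> R0=(0,0,0) R2=(0,0,0)
Op 3: inc R0 by 2 -> R0=(2,0,0) value=2
Op 4: merge R2<->R0 -> R2=(2,0,0) R0=(2,0,0)
Op 5: inc R1 by 2 -> R1=(0,2,0) value=2
Op 6: inc R2 by 4 -> R2=(2,0,4) value=6
Op 7: merge R0<->R1 -> R0=(2,2,0) R1=(2,2,0)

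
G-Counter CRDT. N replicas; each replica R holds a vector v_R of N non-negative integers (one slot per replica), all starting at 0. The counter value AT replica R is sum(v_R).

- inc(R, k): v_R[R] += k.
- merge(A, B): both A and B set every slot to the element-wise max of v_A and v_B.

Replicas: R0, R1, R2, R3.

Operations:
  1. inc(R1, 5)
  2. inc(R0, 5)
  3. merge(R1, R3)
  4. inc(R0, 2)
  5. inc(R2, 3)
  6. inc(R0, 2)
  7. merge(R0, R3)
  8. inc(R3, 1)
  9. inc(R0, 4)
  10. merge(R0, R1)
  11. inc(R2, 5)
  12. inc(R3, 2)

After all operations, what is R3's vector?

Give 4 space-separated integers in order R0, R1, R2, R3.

Op 1: inc R1 by 5 -> R1=(0,5,0,0) value=5
Op 2: inc R0 by 5 -> R0=(5,0,0,0) value=5
Op 3: merge R1<->R3 -> R1=(0,5,0,0) R3=(0,5,0,0)
Op 4: inc R0 by 2 -> R0=(7,0,0,0) value=7
Op 5: inc R2 by 3 -> R2=(0,0,3,0) value=3
Op 6: inc R0 by 2 -> R0=(9,0,0,0) value=9
Op 7: merge R0<->R3 -> R0=(9,5,0,0) R3=(9,5,0,0)
Op 8: inc R3 by 1 -> R3=(9,5,0,1) value=15
Op 9: inc R0 by 4 -> R0=(13,5,0,0) value=18
Op 10: merge R0<->R1 -> R0=(13,5,0,0) R1=(13,5,0,0)
Op 11: inc R2 by 5 -> R2=(0,0,8,0) value=8
Op 12: inc R3 by 2 -> R3=(9,5,0,3) value=17

Answer: 9 5 0 3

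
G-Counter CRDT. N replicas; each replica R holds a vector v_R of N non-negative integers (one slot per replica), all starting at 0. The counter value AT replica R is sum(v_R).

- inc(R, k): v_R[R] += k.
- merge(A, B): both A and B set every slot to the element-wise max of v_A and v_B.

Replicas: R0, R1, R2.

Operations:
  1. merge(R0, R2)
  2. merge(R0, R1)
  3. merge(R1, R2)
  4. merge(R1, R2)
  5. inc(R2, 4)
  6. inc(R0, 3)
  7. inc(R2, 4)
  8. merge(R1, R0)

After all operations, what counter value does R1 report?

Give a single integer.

Answer: 3

Derivation:
Op 1: merge R0<->R2 -> R0=(0,0,0) R2=(0,0,0)
Op 2: merge R0<->R1 -> R0=(0,0,0) R1=(0,0,0)
Op 3: merge R1<->R2 -> R1=(0,0,0) R2=(0,0,0)
Op 4: merge R1<->R2 -> R1=(0,0,0) R2=(0,0,0)
Op 5: inc R2 by 4 -> R2=(0,0,4) value=4
Op 6: inc R0 by 3 -> R0=(3,0,0) value=3
Op 7: inc R2 by 4 -> R2=(0,0,8) value=8
Op 8: merge R1<->R0 -> R1=(3,0,0) R0=(3,0,0)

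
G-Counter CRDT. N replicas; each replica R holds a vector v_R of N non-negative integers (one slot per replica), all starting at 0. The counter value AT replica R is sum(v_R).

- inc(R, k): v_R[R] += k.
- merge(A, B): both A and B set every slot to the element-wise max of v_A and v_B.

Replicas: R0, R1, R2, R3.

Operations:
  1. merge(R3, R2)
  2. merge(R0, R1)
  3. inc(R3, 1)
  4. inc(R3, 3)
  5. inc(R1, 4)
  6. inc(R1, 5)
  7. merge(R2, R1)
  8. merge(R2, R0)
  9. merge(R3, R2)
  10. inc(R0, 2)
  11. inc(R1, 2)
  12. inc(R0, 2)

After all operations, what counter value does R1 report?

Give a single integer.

Op 1: merge R3<->R2 -> R3=(0,0,0,0) R2=(0,0,0,0)
Op 2: merge R0<->R1 -> R0=(0,0,0,0) R1=(0,0,0,0)
Op 3: inc R3 by 1 -> R3=(0,0,0,1) value=1
Op 4: inc R3 by 3 -> R3=(0,0,0,4) value=4
Op 5: inc R1 by 4 -> R1=(0,4,0,0) value=4
Op 6: inc R1 by 5 -> R1=(0,9,0,0) value=9
Op 7: merge R2<->R1 -> R2=(0,9,0,0) R1=(0,9,0,0)
Op 8: merge R2<->R0 -> R2=(0,9,0,0) R0=(0,9,0,0)
Op 9: merge R3<->R2 -> R3=(0,9,0,4) R2=(0,9,0,4)
Op 10: inc R0 by 2 -> R0=(2,9,0,0) value=11
Op 11: inc R1 by 2 -> R1=(0,11,0,0) value=11
Op 12: inc R0 by 2 -> R0=(4,9,0,0) value=13

Answer: 11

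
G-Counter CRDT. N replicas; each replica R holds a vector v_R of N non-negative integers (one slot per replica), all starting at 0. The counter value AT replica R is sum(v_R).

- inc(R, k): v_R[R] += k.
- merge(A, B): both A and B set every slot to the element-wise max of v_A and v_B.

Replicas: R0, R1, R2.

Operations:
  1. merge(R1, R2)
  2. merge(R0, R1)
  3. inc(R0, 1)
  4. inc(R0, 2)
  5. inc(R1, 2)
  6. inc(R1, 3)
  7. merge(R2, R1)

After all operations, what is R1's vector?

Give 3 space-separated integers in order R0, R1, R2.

Answer: 0 5 0

Derivation:
Op 1: merge R1<->R2 -> R1=(0,0,0) R2=(0,0,0)
Op 2: merge R0<->R1 -> R0=(0,0,0) R1=(0,0,0)
Op 3: inc R0 by 1 -> R0=(1,0,0) value=1
Op 4: inc R0 by 2 -> R0=(3,0,0) value=3
Op 5: inc R1 by 2 -> R1=(0,2,0) value=2
Op 6: inc R1 by 3 -> R1=(0,5,0) value=5
Op 7: merge R2<->R1 -> R2=(0,5,0) R1=(0,5,0)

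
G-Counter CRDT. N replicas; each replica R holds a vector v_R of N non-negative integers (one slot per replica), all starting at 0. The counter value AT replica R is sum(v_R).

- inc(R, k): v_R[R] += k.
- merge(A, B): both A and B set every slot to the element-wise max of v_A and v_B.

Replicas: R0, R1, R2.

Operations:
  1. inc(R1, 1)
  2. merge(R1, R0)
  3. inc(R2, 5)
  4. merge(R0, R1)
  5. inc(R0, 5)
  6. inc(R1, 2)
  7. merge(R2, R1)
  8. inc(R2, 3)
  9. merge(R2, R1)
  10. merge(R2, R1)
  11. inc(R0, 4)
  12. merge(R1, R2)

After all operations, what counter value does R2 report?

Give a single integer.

Op 1: inc R1 by 1 -> R1=(0,1,0) value=1
Op 2: merge R1<->R0 -> R1=(0,1,0) R0=(0,1,0)
Op 3: inc R2 by 5 -> R2=(0,0,5) value=5
Op 4: merge R0<->R1 -> R0=(0,1,0) R1=(0,1,0)
Op 5: inc R0 by 5 -> R0=(5,1,0) value=6
Op 6: inc R1 by 2 -> R1=(0,3,0) value=3
Op 7: merge R2<->R1 -> R2=(0,3,5) R1=(0,3,5)
Op 8: inc R2 by 3 -> R2=(0,3,8) value=11
Op 9: merge R2<->R1 -> R2=(0,3,8) R1=(0,3,8)
Op 10: merge R2<->R1 -> R2=(0,3,8) R1=(0,3,8)
Op 11: inc R0 by 4 -> R0=(9,1,0) value=10
Op 12: merge R1<->R2 -> R1=(0,3,8) R2=(0,3,8)

Answer: 11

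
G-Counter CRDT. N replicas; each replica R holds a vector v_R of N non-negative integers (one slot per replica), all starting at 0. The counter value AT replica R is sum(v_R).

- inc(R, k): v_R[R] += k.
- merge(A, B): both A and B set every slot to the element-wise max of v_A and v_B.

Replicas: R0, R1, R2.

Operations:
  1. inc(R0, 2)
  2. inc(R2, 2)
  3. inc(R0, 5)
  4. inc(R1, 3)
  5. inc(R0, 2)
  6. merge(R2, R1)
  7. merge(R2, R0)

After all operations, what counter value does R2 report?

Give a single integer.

Answer: 14

Derivation:
Op 1: inc R0 by 2 -> R0=(2,0,0) value=2
Op 2: inc R2 by 2 -> R2=(0,0,2) value=2
Op 3: inc R0 by 5 -> R0=(7,0,0) value=7
Op 4: inc R1 by 3 -> R1=(0,3,0) value=3
Op 5: inc R0 by 2 -> R0=(9,0,0) value=9
Op 6: merge R2<->R1 -> R2=(0,3,2) R1=(0,3,2)
Op 7: merge R2<->R0 -> R2=(9,3,2) R0=(9,3,2)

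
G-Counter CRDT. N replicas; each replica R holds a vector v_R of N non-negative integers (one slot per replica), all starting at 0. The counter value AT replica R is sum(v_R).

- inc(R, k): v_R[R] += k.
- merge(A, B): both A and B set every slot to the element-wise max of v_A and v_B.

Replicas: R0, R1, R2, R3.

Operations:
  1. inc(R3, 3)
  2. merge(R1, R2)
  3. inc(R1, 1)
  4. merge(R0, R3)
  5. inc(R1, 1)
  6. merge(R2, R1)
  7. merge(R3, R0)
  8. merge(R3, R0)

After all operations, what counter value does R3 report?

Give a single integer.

Op 1: inc R3 by 3 -> R3=(0,0,0,3) value=3
Op 2: merge R1<->R2 -> R1=(0,0,0,0) R2=(0,0,0,0)
Op 3: inc R1 by 1 -> R1=(0,1,0,0) value=1
Op 4: merge R0<->R3 -> R0=(0,0,0,3) R3=(0,0,0,3)
Op 5: inc R1 by 1 -> R1=(0,2,0,0) value=2
Op 6: merge R2<->R1 -> R2=(0,2,0,0) R1=(0,2,0,0)
Op 7: merge R3<->R0 -> R3=(0,0,0,3) R0=(0,0,0,3)
Op 8: merge R3<->R0 -> R3=(0,0,0,3) R0=(0,0,0,3)

Answer: 3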